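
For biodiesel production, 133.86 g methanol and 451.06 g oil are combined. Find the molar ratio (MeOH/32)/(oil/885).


Molar ratio = n_MeOH / n_oil = (MeOH/32) / (oil/885) = (MeOH * 885) / (32 * oil)
= (133.86 * 885) / (32 * 451.06)
= 8.2075

8.2075


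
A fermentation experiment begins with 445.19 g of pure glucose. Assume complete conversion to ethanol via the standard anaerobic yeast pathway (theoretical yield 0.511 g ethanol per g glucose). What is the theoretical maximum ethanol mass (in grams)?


Theoretical ethanol yield: m_EtOH = 0.511 * m_glucose
m_EtOH = 0.511 * 445.19 = 227.4921 g

227.4921 g


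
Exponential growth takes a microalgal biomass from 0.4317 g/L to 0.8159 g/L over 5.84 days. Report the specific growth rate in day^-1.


mu = ln(X2/X1) / dt
= ln(0.8159/0.4317) / 5.84
= 0.1090 per day

0.1090 per day


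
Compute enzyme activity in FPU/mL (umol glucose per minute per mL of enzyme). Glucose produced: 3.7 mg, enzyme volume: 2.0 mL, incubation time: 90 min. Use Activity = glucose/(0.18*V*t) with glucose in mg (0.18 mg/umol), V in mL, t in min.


Activity = glucose_mg / (0.18 mg/umol * V_mL * t_min)
= 3.7 / (0.18 * 2.0 * 90)
= 0.1142 FPU/mL

0.1142 FPU/mL


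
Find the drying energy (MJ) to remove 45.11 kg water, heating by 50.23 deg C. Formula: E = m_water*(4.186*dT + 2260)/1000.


E = m_water * (4.186 * dT + 2260) / 1000
= 45.11 * (4.186 * 50.23 + 2260) / 1000
= 111.4336 MJ

111.4336 MJ


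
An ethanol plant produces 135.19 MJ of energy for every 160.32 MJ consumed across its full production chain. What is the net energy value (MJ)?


NEV = E_out - E_in
= 135.19 - 160.32
= -25.1300 MJ

-25.1300 MJ


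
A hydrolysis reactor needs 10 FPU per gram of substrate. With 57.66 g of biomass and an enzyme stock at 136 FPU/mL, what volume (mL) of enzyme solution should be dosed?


V = dosage * m_sub / activity
V = 10 * 57.66 / 136
V = 4.2397 mL

4.2397 mL


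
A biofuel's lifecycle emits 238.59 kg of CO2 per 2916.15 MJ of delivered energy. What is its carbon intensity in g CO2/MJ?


CI = CO2 * 1000 / E
= 238.59 * 1000 / 2916.15
= 81.8168 g CO2/MJ

81.8168 g CO2/MJ


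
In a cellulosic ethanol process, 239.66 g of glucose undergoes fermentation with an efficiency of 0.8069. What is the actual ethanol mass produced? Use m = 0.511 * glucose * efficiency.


Actual ethanol: m = 0.511 * 239.66 * 0.8069
m = 98.8180 g

98.8180 g


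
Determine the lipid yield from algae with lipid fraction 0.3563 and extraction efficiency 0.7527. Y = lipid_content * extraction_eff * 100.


Y = lipid_content * extraction_eff * 100
= 0.3563 * 0.7527 * 100
= 26.8187%

26.8187%


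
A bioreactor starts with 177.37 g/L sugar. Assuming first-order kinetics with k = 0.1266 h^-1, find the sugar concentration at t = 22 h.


S = S0 * exp(-k * t)
S = 177.37 * exp(-0.1266 * 22)
S = 10.9467 g/L

10.9467 g/L


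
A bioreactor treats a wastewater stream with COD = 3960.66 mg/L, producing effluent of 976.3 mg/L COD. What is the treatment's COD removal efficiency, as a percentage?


eta = (COD_in - COD_out) / COD_in * 100
= (3960.66 - 976.3) / 3960.66 * 100
= 75.3501%

75.3501%


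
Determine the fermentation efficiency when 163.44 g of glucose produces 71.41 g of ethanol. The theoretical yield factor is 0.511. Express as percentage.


Fermentation efficiency = (actual / (0.511 * glucose)) * 100
= (71.41 / (0.511 * 163.44)) * 100
= 85.5027%

85.5027%


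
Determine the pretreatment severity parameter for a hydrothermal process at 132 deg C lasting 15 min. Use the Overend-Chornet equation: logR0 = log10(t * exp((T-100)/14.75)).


logR0 = log10(t * exp((T - 100) / 14.75))
= log10(15 * exp((132 - 100) / 14.75))
= 2.1183

2.1183


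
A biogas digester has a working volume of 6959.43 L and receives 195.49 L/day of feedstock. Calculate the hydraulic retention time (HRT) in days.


HRT = V / Q
= 6959.43 / 195.49
= 35.5999 days

35.5999 days


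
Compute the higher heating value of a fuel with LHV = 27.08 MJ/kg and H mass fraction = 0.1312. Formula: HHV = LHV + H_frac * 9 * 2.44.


HHV = LHV + H_frac * 9 * 2.44
= 27.08 + 0.1312 * 9 * 2.44
= 29.9612 MJ/kg

29.9612 MJ/kg


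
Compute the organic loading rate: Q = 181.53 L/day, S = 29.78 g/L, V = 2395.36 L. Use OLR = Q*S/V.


OLR = Q * S / V
= 181.53 * 29.78 / 2395.36
= 2.2568 g/L/day

2.2568 g/L/day


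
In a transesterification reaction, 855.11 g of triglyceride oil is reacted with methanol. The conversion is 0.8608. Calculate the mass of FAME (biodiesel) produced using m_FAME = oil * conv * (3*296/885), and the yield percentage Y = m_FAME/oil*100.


m_FAME = oil * conv * (3 * 296 / 885) = oil * conv * (888/885)
= 855.11 * 0.8608 * 888 / 885
= 738.5739 g
Y = m_FAME / oil * 100 = conv * (888/885) * 100
= 0.8608 * 888 / 885 * 100
= 86.37%

738.5739 g FAME; Y = 86.37%


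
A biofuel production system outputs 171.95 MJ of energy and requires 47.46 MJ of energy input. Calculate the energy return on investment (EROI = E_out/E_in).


EROI = E_out / E_in
= 171.95 / 47.46
= 3.6231

3.6231


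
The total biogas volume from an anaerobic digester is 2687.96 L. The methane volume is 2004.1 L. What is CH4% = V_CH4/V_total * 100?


CH4% = V_CH4 / V_total * 100
= 2004.1 / 2687.96 * 100
= 74.5584%

74.5584%


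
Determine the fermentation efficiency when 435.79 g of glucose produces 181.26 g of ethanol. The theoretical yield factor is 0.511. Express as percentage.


Fermentation efficiency = (actual / (0.511 * glucose)) * 100
= (181.26 / (0.511 * 435.79)) * 100
= 81.3961%

81.3961%


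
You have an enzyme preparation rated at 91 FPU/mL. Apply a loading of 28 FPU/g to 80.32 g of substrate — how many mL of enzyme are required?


V = dosage * m_sub / activity
V = 28 * 80.32 / 91
V = 24.7138 mL

24.7138 mL


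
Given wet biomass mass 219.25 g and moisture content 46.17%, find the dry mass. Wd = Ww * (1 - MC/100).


Wd = Ww * (1 - MC/100)
= 219.25 * (1 - 46.17/100)
= 118.0223 g

118.0223 g


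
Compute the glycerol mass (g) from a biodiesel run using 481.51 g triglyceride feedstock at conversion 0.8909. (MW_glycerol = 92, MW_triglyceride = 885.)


glycerol = oil * conv * (92/885)
= 481.51 * 0.8909 * 92 / 885
= 44.5942 g

44.5942 g


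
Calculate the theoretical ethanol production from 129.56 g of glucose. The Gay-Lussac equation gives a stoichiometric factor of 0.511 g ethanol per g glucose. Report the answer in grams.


Theoretical ethanol yield: m_EtOH = 0.511 * m_glucose
m_EtOH = 0.511 * 129.56 = 66.2052 g

66.2052 g


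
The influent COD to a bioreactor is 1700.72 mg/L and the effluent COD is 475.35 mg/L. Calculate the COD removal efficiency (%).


eta = (COD_in - COD_out) / COD_in * 100
= (1700.72 - 475.35) / 1700.72 * 100
= 72.0501%

72.0501%


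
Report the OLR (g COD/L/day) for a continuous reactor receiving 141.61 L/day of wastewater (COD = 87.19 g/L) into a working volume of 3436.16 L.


OLR = Q * S / V
= 141.61 * 87.19 / 3436.16
= 3.5932 g/L/day

3.5932 g/L/day


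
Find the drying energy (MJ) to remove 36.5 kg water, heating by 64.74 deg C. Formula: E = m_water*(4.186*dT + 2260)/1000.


E = m_water * (4.186 * dT + 2260) / 1000
= 36.5 * (4.186 * 64.74 + 2260) / 1000
= 92.3816 MJ

92.3816 MJ


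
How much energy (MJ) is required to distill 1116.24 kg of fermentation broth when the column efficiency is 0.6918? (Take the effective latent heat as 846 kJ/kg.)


E = m * 846 / (eta * 1000)
= 1116.24 * 846 / (0.6918 * 1000)
= 1365.0463 MJ

1365.0463 MJ


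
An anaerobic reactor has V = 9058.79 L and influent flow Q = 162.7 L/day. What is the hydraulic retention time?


HRT = V / Q
= 9058.79 / 162.7
= 55.6779 days

55.6779 days


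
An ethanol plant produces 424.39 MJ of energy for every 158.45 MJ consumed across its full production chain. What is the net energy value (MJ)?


NEV = E_out - E_in
= 424.39 - 158.45
= 265.9400 MJ

265.9400 MJ


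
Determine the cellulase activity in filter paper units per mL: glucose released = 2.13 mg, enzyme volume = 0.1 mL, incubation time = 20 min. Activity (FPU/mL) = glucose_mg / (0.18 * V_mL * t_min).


Activity = glucose_mg / (0.18 mg/umol * V_mL * t_min)
= 2.13 / (0.18 * 0.1 * 20)
= 5.9167 FPU/mL

5.9167 FPU/mL


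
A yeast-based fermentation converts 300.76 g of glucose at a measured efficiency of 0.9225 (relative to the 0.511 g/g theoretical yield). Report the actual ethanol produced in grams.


Actual ethanol: m = 0.511 * 300.76 * 0.9225
m = 141.7775 g

141.7775 g


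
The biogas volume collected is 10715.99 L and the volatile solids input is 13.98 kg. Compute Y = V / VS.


Y = V / VS
= 10715.99 / 13.98
= 766.5229 L/kg VS

766.5229 L/kg VS


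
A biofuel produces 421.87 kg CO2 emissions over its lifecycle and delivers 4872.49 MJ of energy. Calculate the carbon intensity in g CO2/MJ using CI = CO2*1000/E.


CI = CO2 * 1000 / E
= 421.87 * 1000 / 4872.49
= 86.5820 g CO2/MJ

86.5820 g CO2/MJ


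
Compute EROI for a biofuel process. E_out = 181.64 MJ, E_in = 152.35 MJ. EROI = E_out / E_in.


EROI = E_out / E_in
= 181.64 / 152.35
= 1.1923

1.1923


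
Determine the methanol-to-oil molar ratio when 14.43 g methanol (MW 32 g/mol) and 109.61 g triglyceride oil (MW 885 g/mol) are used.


Molar ratio = n_MeOH / n_oil = (MeOH/32) / (oil/885) = (MeOH * 885) / (32 * oil)
= (14.43 * 885) / (32 * 109.61)
= 3.6409

3.6409


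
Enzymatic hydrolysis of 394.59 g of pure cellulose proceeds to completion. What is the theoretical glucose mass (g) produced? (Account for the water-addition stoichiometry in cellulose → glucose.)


glucose = cellulose * 180/162
= 394.59 * 180/162
= 438.4333 g

438.4333 g


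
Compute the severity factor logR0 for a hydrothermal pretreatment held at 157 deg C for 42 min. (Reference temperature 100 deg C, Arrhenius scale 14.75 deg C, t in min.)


logR0 = log10(t * exp((T - 100) / 14.75))
= log10(42 * exp((157 - 100) / 14.75))
= 3.3015

3.3015


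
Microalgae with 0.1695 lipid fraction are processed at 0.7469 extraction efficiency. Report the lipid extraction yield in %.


Y = lipid_content * extraction_eff * 100
= 0.1695 * 0.7469 * 100
= 12.6600%

12.6600%


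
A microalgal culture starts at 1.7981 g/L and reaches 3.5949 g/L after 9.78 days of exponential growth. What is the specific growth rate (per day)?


mu = ln(X2/X1) / dt
= ln(3.5949/1.7981) / 9.78
= 0.0708 per day

0.0708 per day


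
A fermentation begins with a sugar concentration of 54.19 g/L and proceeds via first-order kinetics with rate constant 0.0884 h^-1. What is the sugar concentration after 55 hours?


S = S0 * exp(-k * t)
S = 54.19 * exp(-0.0884 * 55)
S = 0.4192 g/L

0.4192 g/L


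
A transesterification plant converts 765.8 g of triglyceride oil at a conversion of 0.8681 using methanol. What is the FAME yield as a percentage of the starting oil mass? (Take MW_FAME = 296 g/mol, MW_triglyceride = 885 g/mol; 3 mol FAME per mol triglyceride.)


m_FAME = oil * conv * (3 * 296 / 885) = oil * conv * (888/885)
= 765.8 * 0.8681 * 888 / 885
= 667.0445 g
Y = m_FAME / oil * 100 = conv * (888/885) * 100
= 0.8681 * 888 / 885 * 100
= 87.10%

87.10%


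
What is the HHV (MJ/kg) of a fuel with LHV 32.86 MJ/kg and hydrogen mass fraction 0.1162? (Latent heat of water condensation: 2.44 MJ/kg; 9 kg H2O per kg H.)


HHV = LHV + H_frac * 9 * 2.44
= 32.86 + 0.1162 * 9 * 2.44
= 35.4118 MJ/kg

35.4118 MJ/kg


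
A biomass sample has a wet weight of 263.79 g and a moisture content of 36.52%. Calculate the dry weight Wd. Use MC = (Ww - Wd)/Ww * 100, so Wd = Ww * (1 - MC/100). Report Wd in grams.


Wd = Ww * (1 - MC/100)
= 263.79 * (1 - 36.52/100)
= 167.4539 g

167.4539 g


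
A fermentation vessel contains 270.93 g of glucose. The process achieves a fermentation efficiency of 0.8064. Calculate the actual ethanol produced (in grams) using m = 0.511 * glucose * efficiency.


Actual ethanol: m = 0.511 * 270.93 * 0.8064
m = 111.6422 g

111.6422 g


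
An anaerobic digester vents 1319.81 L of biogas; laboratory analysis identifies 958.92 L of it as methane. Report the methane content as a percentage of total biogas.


CH4% = V_CH4 / V_total * 100
= 958.92 / 1319.81 * 100
= 72.6559%

72.6559%


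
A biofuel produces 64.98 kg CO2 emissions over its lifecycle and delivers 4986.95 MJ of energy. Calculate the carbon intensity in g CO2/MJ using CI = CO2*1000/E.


CI = CO2 * 1000 / E
= 64.98 * 1000 / 4986.95
= 13.0300 g CO2/MJ

13.0300 g CO2/MJ


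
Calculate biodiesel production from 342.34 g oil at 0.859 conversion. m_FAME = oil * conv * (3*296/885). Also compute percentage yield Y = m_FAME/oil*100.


m_FAME = oil * conv * (3 * 296 / 885) = oil * conv * (888/885)
= 342.34 * 0.859 * 888 / 885
= 295.0669 g
Y = m_FAME / oil * 100 = conv * (888/885) * 100
= 0.859 * 888 / 885 * 100
= 86.19%

295.0669 g FAME; Y = 86.19%


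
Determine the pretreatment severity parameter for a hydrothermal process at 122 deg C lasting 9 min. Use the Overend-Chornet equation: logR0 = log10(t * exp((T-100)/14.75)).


logR0 = log10(t * exp((T - 100) / 14.75))
= log10(9 * exp((122 - 100) / 14.75))
= 1.6020

1.6020


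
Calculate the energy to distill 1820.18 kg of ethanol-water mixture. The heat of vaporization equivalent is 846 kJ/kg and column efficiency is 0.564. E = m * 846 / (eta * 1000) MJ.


E = m * 846 / (eta * 1000)
= 1820.18 * 846 / (0.564 * 1000)
= 2730.2700 MJ

2730.2700 MJ


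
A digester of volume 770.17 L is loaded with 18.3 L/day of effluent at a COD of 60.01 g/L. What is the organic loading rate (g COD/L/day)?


OLR = Q * S / V
= 18.3 * 60.01 / 770.17
= 1.4259 g/L/day

1.4259 g/L/day


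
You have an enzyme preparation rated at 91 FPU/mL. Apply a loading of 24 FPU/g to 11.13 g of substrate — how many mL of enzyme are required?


V = dosage * m_sub / activity
V = 24 * 11.13 / 91
V = 2.9354 mL

2.9354 mL


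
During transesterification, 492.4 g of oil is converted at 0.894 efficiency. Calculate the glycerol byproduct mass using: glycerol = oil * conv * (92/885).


glycerol = oil * conv * (92/885)
= 492.4 * 0.894 * 92 / 885
= 45.7615 g

45.7615 g


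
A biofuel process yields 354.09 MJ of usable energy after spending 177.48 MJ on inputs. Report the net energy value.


NEV = E_out - E_in
= 354.09 - 177.48
= 176.6100 MJ

176.6100 MJ


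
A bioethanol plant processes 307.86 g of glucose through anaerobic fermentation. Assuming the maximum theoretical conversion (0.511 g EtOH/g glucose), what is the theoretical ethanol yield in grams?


Theoretical ethanol yield: m_EtOH = 0.511 * m_glucose
m_EtOH = 0.511 * 307.86 = 157.3165 g

157.3165 g


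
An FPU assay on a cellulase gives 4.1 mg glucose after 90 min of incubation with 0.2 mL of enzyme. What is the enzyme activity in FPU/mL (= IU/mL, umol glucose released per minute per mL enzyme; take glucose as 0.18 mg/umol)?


Activity = glucose_mg / (0.18 mg/umol * V_mL * t_min)
= 4.1 / (0.18 * 0.2 * 90)
= 1.2654 FPU/mL

1.2654 FPU/mL


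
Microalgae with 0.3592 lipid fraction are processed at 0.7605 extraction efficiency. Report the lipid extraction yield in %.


Y = lipid_content * extraction_eff * 100
= 0.3592 * 0.7605 * 100
= 27.3172%

27.3172%


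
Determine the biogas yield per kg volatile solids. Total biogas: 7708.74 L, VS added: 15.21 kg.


Y = V / VS
= 7708.74 / 15.21
= 506.8205 L/kg VS

506.8205 L/kg VS


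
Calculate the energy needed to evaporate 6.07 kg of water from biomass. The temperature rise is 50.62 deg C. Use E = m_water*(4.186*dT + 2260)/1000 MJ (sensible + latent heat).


E = m_water * (4.186 * dT + 2260) / 1000
= 6.07 * (4.186 * 50.62 + 2260) / 1000
= 15.0044 MJ

15.0044 MJ


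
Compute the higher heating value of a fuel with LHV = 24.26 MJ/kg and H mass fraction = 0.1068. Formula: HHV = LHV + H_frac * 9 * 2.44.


HHV = LHV + H_frac * 9 * 2.44
= 24.26 + 0.1068 * 9 * 2.44
= 26.6053 MJ/kg

26.6053 MJ/kg


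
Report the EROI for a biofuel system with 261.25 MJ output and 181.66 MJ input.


EROI = E_out / E_in
= 261.25 / 181.66
= 1.4381

1.4381


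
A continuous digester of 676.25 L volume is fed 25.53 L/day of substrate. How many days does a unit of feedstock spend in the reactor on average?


HRT = V / Q
= 676.25 / 25.53
= 26.4884 days

26.4884 days


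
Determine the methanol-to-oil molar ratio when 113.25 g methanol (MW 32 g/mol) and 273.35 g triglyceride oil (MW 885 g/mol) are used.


Molar ratio = n_MeOH / n_oil = (MeOH/32) / (oil/885) = (MeOH * 885) / (32 * oil)
= (113.25 * 885) / (32 * 273.35)
= 11.4581

11.4581


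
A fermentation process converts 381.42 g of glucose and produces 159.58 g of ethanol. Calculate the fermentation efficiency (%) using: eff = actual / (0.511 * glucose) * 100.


Fermentation efficiency = (actual / (0.511 * glucose)) * 100
= (159.58 / (0.511 * 381.42)) * 100
= 81.8755%

81.8755%


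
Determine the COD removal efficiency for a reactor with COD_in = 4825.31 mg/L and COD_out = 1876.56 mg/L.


eta = (COD_in - COD_out) / COD_in * 100
= (4825.31 - 1876.56) / 4825.31 * 100
= 61.1101%

61.1101%


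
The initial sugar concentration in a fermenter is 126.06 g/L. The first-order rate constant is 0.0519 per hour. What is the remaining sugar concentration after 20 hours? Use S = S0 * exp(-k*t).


S = S0 * exp(-k * t)
S = 126.06 * exp(-0.0519 * 20)
S = 44.6457 g/L

44.6457 g/L


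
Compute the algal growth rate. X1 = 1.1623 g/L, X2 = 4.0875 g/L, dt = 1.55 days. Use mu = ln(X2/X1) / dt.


mu = ln(X2/X1) / dt
= ln(4.0875/1.1623) / 1.55
= 0.8113 per day

0.8113 per day


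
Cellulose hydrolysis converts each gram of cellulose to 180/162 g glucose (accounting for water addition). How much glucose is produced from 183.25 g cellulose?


glucose = cellulose * 180/162
= 183.25 * 180/162
= 203.6111 g

203.6111 g


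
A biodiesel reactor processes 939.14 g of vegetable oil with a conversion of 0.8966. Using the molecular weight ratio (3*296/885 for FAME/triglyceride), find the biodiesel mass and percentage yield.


m_FAME = oil * conv * (3 * 296 / 885) = oil * conv * (888/885)
= 939.14 * 0.8966 * 888 / 885
= 844.8873 g
Y = m_FAME / oil * 100 = conv * (888/885) * 100
= 0.8966 * 888 / 885 * 100
= 89.96%

844.8873 g FAME; Y = 89.96%


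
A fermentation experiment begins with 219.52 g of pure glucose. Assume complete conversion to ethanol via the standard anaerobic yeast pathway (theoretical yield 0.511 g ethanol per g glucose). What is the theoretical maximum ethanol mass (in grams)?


Theoretical ethanol yield: m_EtOH = 0.511 * m_glucose
m_EtOH = 0.511 * 219.52 = 112.1747 g

112.1747 g


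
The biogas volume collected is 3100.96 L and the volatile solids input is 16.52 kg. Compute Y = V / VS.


Y = V / VS
= 3100.96 / 16.52
= 187.7094 L/kg VS

187.7094 L/kg VS


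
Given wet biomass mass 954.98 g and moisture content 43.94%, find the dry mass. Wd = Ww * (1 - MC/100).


Wd = Ww * (1 - MC/100)
= 954.98 * (1 - 43.94/100)
= 535.3618 g

535.3618 g


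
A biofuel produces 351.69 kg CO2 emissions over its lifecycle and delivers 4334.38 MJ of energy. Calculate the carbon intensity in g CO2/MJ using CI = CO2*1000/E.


CI = CO2 * 1000 / E
= 351.69 * 1000 / 4334.38
= 81.1396 g CO2/MJ

81.1396 g CO2/MJ


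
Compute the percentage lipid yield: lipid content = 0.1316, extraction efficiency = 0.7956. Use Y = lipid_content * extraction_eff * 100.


Y = lipid_content * extraction_eff * 100
= 0.1316 * 0.7956 * 100
= 10.4701%

10.4701%


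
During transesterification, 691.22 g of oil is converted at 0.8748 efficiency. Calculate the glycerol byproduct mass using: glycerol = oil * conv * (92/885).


glycerol = oil * conv * (92/885)
= 691.22 * 0.8748 * 92 / 885
= 62.8593 g

62.8593 g


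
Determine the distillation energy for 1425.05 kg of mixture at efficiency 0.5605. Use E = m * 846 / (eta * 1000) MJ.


E = m * 846 / (eta * 1000)
= 1425.05 * 846 / (0.5605 * 1000)
= 2150.9229 MJ

2150.9229 MJ


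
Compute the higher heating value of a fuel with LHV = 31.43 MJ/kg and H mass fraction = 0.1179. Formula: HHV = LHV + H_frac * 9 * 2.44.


HHV = LHV + H_frac * 9 * 2.44
= 31.43 + 0.1179 * 9 * 2.44
= 34.0191 MJ/kg

34.0191 MJ/kg


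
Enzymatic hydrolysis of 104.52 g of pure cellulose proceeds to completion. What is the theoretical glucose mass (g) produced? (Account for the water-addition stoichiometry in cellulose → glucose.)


glucose = cellulose * 180/162
= 104.52 * 180/162
= 116.1333 g

116.1333 g


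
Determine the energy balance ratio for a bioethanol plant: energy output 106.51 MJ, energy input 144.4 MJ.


EROI = E_out / E_in
= 106.51 / 144.4
= 0.7376

0.7376


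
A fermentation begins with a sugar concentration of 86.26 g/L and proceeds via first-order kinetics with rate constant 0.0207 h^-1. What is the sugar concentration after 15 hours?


S = S0 * exp(-k * t)
S = 86.26 * exp(-0.0207 * 15)
S = 63.2355 g/L

63.2355 g/L


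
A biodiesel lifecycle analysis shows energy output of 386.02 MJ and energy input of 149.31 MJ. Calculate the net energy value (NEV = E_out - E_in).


NEV = E_out - E_in
= 386.02 - 149.31
= 236.7100 MJ

236.7100 MJ


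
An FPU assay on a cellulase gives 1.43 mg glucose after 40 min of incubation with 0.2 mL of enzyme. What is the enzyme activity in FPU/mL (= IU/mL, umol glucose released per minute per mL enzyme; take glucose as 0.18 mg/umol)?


Activity = glucose_mg / (0.18 mg/umol * V_mL * t_min)
= 1.43 / (0.18 * 0.2 * 40)
= 0.9931 FPU/mL

0.9931 FPU/mL


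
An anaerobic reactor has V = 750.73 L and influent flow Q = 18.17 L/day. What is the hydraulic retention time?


HRT = V / Q
= 750.73 / 18.17
= 41.3170 days

41.3170 days


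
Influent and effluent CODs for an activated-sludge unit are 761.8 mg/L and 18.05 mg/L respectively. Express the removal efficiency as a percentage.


eta = (COD_in - COD_out) / COD_in * 100
= (761.8 - 18.05) / 761.8 * 100
= 97.6306%

97.6306%


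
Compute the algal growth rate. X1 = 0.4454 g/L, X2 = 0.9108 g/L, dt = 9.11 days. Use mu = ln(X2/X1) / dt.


mu = ln(X2/X1) / dt
= ln(0.9108/0.4454) / 9.11
= 0.0785 per day

0.0785 per day


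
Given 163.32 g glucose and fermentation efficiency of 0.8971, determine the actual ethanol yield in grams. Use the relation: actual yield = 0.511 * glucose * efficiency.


Actual ethanol: m = 0.511 * 163.32 * 0.8971
m = 74.8688 g

74.8688 g


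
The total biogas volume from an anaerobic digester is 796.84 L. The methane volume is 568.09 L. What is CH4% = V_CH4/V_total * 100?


CH4% = V_CH4 / V_total * 100
= 568.09 / 796.84 * 100
= 71.2929%

71.2929%


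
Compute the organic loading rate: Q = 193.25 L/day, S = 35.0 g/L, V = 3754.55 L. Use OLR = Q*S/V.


OLR = Q * S / V
= 193.25 * 35.0 / 3754.55
= 1.8015 g/L/day

1.8015 g/L/day


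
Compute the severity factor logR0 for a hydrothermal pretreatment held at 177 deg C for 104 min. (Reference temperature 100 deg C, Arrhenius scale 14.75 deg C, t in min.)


logR0 = log10(t * exp((T - 100) / 14.75))
= log10(104 * exp((177 - 100) / 14.75))
= 4.2842

4.2842


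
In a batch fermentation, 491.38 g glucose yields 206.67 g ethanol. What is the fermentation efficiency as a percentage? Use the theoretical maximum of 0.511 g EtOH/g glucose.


Fermentation efficiency = (actual / (0.511 * glucose)) * 100
= (206.67 / (0.511 * 491.38)) * 100
= 82.3074%

82.3074%


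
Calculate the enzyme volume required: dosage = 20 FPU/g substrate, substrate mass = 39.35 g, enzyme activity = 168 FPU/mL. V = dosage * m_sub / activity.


V = dosage * m_sub / activity
V = 20 * 39.35 / 168
V = 4.6845 mL

4.6845 mL


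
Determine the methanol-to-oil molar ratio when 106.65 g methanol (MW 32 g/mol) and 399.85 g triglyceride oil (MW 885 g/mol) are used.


Molar ratio = n_MeOH / n_oil = (MeOH/32) / (oil/885) = (MeOH * 885) / (32 * oil)
= (106.65 * 885) / (32 * 399.85)
= 7.3766

7.3766


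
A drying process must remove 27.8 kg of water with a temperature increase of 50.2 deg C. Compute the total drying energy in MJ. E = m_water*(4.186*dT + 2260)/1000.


E = m_water * (4.186 * dT + 2260) / 1000
= 27.8 * (4.186 * 50.2 + 2260) / 1000
= 68.6698 MJ

68.6698 MJ


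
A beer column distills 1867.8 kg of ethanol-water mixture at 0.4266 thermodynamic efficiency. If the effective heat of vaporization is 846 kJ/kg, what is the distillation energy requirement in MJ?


E = m * 846 / (eta * 1000)
= 1867.8 * 846 / (0.4266 * 1000)
= 3704.0759 MJ

3704.0759 MJ


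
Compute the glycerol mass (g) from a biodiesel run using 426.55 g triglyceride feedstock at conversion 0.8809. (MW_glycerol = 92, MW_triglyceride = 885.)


glycerol = oil * conv * (92/885)
= 426.55 * 0.8809 * 92 / 885
= 39.0608 g

39.0608 g


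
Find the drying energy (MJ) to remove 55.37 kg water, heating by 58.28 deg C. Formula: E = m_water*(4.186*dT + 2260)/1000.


E = m_water * (4.186 * dT + 2260) / 1000
= 55.37 * (4.186 * 58.28 + 2260) / 1000
= 138.6443 MJ

138.6443 MJ


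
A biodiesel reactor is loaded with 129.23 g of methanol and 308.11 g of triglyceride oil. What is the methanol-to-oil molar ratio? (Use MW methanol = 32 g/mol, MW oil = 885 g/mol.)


Molar ratio = n_MeOH / n_oil = (MeOH/32) / (oil/885) = (MeOH * 885) / (32 * oil)
= (129.23 * 885) / (32 * 308.11)
= 11.5998

11.5998


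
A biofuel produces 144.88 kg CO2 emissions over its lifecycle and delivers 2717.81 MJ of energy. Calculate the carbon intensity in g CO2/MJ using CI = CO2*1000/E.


CI = CO2 * 1000 / E
= 144.88 * 1000 / 2717.81
= 53.3076 g CO2/MJ

53.3076 g CO2/MJ


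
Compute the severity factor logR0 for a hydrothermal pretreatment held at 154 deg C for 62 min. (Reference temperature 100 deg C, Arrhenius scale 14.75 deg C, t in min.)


logR0 = log10(t * exp((T - 100) / 14.75))
= log10(62 * exp((154 - 100) / 14.75))
= 3.3824

3.3824


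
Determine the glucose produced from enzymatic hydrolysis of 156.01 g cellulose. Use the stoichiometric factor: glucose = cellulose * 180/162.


glucose = cellulose * 180/162
= 156.01 * 180/162
= 173.3444 g

173.3444 g


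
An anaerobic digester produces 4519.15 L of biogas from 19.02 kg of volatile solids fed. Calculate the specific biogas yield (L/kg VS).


Y = V / VS
= 4519.15 / 19.02
= 237.5999 L/kg VS

237.5999 L/kg VS


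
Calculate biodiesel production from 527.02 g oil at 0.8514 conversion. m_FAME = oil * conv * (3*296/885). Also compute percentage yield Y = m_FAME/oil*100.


m_FAME = oil * conv * (3 * 296 / 885) = oil * conv * (888/885)
= 527.02 * 0.8514 * 888 / 885
= 450.2259 g
Y = m_FAME / oil * 100 = conv * (888/885) * 100
= 0.8514 * 888 / 885 * 100
= 85.43%

450.2259 g FAME; Y = 85.43%


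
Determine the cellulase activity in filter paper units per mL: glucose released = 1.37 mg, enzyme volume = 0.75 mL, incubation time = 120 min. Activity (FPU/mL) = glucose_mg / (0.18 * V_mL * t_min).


Activity = glucose_mg / (0.18 mg/umol * V_mL * t_min)
= 1.37 / (0.18 * 0.75 * 120)
= 0.0846 FPU/mL

0.0846 FPU/mL


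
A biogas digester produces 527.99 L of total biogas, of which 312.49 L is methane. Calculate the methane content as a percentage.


CH4% = V_CH4 / V_total * 100
= 312.49 / 527.99 * 100
= 59.1848%

59.1848%


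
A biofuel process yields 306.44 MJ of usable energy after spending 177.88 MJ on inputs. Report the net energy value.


NEV = E_out - E_in
= 306.44 - 177.88
= 128.5600 MJ

128.5600 MJ


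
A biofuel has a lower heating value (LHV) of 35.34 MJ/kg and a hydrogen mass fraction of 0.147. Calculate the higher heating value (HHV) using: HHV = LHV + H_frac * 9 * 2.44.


HHV = LHV + H_frac * 9 * 2.44
= 35.34 + 0.147 * 9 * 2.44
= 38.5681 MJ/kg

38.5681 MJ/kg


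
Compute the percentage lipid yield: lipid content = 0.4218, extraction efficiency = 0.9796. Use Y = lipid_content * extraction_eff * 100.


Y = lipid_content * extraction_eff * 100
= 0.4218 * 0.9796 * 100
= 41.3195%

41.3195%


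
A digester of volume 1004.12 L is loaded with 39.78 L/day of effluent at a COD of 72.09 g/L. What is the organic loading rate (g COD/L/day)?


OLR = Q * S / V
= 39.78 * 72.09 / 1004.12
= 2.8560 g/L/day

2.8560 g/L/day


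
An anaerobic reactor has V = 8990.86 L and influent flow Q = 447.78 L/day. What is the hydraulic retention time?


HRT = V / Q
= 8990.86 / 447.78
= 20.0787 days

20.0787 days


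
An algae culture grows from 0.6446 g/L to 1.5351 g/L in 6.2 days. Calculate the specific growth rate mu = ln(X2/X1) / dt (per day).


mu = ln(X2/X1) / dt
= ln(1.5351/0.6446) / 6.2
= 0.1400 per day

0.1400 per day


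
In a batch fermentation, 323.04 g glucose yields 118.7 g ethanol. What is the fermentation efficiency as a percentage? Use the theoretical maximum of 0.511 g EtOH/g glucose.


Fermentation efficiency = (actual / (0.511 * glucose)) * 100
= (118.7 / (0.511 * 323.04)) * 100
= 71.9074%

71.9074%


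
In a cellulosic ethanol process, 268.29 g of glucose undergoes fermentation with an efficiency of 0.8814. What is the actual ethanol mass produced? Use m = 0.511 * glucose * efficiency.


Actual ethanol: m = 0.511 * 268.29 * 0.8814
m = 120.8366 g

120.8366 g


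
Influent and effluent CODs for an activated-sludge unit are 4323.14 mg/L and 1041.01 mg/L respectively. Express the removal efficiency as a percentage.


eta = (COD_in - COD_out) / COD_in * 100
= (4323.14 - 1041.01) / 4323.14 * 100
= 75.9200%

75.9200%


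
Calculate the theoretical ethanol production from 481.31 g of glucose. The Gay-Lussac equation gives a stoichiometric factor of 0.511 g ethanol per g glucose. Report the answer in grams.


Theoretical ethanol yield: m_EtOH = 0.511 * m_glucose
m_EtOH = 0.511 * 481.31 = 245.9494 g

245.9494 g


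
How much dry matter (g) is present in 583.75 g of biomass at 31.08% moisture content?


Wd = Ww * (1 - MC/100)
= 583.75 * (1 - 31.08/100)
= 402.3205 g

402.3205 g


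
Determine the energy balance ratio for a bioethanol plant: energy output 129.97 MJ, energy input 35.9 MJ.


EROI = E_out / E_in
= 129.97 / 35.9
= 3.6203

3.6203


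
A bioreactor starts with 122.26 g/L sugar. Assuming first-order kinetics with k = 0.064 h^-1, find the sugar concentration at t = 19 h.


S = S0 * exp(-k * t)
S = 122.26 * exp(-0.064 * 19)
S = 36.2395 g/L

36.2395 g/L


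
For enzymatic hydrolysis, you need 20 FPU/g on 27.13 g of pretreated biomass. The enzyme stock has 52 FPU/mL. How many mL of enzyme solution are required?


V = dosage * m_sub / activity
V = 20 * 27.13 / 52
V = 10.4346 mL

10.4346 mL


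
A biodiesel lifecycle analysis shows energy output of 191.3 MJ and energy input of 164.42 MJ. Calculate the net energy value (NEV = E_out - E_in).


NEV = E_out - E_in
= 191.3 - 164.42
= 26.8800 MJ

26.8800 MJ


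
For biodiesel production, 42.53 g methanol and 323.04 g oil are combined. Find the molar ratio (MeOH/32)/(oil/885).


Molar ratio = n_MeOH / n_oil = (MeOH/32) / (oil/885) = (MeOH * 885) / (32 * oil)
= (42.53 * 885) / (32 * 323.04)
= 3.6411

3.6411


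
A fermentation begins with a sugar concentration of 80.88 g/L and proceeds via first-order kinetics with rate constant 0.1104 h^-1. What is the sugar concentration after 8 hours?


S = S0 * exp(-k * t)
S = 80.88 * exp(-0.1104 * 8)
S = 33.4405 g/L

33.4405 g/L


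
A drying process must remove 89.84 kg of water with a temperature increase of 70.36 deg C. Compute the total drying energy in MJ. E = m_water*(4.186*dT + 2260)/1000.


E = m_water * (4.186 * dT + 2260) / 1000
= 89.84 * (4.186 * 70.36 + 2260) / 1000
= 229.4987 MJ

229.4987 MJ


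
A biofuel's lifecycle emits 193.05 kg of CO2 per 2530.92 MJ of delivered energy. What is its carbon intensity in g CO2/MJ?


CI = CO2 * 1000 / E
= 193.05 * 1000 / 2530.92
= 76.2766 g CO2/MJ

76.2766 g CO2/MJ


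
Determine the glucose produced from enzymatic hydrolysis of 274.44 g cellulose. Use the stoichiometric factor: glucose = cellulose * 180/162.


glucose = cellulose * 180/162
= 274.44 * 180/162
= 304.9333 g

304.9333 g


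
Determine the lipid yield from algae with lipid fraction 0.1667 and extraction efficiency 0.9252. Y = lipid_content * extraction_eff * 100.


Y = lipid_content * extraction_eff * 100
= 0.1667 * 0.9252 * 100
= 15.4231%

15.4231%


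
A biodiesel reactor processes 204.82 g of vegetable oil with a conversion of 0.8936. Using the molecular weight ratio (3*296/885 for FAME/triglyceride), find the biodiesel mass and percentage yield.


m_FAME = oil * conv * (3 * 296 / 885) = oil * conv * (888/885)
= 204.82 * 0.8936 * 888 / 885
= 183.6476 g
Y = m_FAME / oil * 100 = conv * (888/885) * 100
= 0.8936 * 888 / 885 * 100
= 89.66%

183.6476 g FAME; Y = 89.66%


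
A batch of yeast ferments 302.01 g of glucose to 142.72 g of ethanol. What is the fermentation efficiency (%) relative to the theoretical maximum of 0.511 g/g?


Fermentation efficiency = (actual / (0.511 * glucose)) * 100
= (142.72 / (0.511 * 302.01)) * 100
= 92.4789%

92.4789%


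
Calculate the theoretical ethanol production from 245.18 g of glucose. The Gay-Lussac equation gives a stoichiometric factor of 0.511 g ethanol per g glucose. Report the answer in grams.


Theoretical ethanol yield: m_EtOH = 0.511 * m_glucose
m_EtOH = 0.511 * 245.18 = 125.2870 g

125.2870 g


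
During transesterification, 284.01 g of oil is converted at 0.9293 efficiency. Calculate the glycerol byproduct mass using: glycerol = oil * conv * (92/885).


glycerol = oil * conv * (92/885)
= 284.01 * 0.9293 * 92 / 885
= 27.4368 g

27.4368 g


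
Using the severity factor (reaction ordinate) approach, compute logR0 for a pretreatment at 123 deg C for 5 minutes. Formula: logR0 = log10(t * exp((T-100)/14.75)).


logR0 = log10(t * exp((T - 100) / 14.75))
= log10(5 * exp((123 - 100) / 14.75))
= 1.3762

1.3762


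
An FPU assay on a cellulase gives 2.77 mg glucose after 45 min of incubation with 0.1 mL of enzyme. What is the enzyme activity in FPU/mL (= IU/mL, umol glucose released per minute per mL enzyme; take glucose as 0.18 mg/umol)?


Activity = glucose_mg / (0.18 mg/umol * V_mL * t_min)
= 2.77 / (0.18 * 0.1 * 45)
= 3.4198 FPU/mL

3.4198 FPU/mL


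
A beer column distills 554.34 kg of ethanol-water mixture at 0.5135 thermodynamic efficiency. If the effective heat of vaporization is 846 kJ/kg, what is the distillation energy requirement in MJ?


E = m * 846 / (eta * 1000)
= 554.34 * 846 / (0.5135 * 1000)
= 913.2846 MJ

913.2846 MJ


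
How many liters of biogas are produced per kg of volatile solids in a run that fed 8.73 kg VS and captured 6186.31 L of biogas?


Y = V / VS
= 6186.31 / 8.73
= 708.6266 L/kg VS

708.6266 L/kg VS


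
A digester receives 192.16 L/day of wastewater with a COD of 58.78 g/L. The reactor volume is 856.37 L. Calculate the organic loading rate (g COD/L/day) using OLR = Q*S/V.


OLR = Q * S / V
= 192.16 * 58.78 / 856.37
= 13.1896 g/L/day

13.1896 g/L/day


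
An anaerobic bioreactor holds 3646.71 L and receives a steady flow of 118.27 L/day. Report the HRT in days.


HRT = V / Q
= 3646.71 / 118.27
= 30.8338 days

30.8338 days


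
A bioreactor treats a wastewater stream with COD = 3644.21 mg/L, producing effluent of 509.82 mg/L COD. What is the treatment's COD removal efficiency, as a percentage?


eta = (COD_in - COD_out) / COD_in * 100
= (3644.21 - 509.82) / 3644.21 * 100
= 86.0101%

86.0101%


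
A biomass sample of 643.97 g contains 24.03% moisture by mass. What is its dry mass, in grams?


Wd = Ww * (1 - MC/100)
= 643.97 * (1 - 24.03/100)
= 489.2240 g

489.2240 g


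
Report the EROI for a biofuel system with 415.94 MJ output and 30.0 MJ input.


EROI = E_out / E_in
= 415.94 / 30.0
= 13.8647

13.8647


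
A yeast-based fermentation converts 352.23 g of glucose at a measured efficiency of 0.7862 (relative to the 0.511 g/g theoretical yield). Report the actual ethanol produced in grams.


Actual ethanol: m = 0.511 * 352.23 * 0.7862
m = 141.5078 g

141.5078 g


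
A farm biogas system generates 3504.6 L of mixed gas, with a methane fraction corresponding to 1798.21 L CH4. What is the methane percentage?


CH4% = V_CH4 / V_total * 100
= 1798.21 / 3504.6 * 100
= 51.3100%

51.3100%


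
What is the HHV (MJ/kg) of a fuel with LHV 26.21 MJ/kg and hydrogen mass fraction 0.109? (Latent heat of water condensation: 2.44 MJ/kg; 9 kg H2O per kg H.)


HHV = LHV + H_frac * 9 * 2.44
= 26.21 + 0.109 * 9 * 2.44
= 28.6036 MJ/kg

28.6036 MJ/kg


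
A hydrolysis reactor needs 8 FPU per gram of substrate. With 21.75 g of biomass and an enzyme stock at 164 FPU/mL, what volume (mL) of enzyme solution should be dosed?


V = dosage * m_sub / activity
V = 8 * 21.75 / 164
V = 1.0610 mL

1.0610 mL


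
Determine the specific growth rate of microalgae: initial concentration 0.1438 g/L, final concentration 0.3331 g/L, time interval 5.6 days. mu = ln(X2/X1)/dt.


mu = ln(X2/X1) / dt
= ln(0.3331/0.1438) / 5.6
= 0.1500 per day

0.1500 per day


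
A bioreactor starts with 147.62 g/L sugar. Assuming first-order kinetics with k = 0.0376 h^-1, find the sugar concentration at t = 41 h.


S = S0 * exp(-k * t)
S = 147.62 * exp(-0.0376 * 41)
S = 31.5963 g/L

31.5963 g/L


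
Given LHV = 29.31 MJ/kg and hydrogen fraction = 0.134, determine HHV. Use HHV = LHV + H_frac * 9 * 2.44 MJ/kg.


HHV = LHV + H_frac * 9 * 2.44
= 29.31 + 0.134 * 9 * 2.44
= 32.2526 MJ/kg

32.2526 MJ/kg


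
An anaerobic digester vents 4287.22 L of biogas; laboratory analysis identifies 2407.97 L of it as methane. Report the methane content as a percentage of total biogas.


CH4% = V_CH4 / V_total * 100
= 2407.97 / 4287.22 * 100
= 56.1662%

56.1662%


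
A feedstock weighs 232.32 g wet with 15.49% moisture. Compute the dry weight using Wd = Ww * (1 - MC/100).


Wd = Ww * (1 - MC/100)
= 232.32 * (1 - 15.49/100)
= 196.3336 g

196.3336 g


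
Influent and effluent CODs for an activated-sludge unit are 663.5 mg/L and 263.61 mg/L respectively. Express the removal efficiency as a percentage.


eta = (COD_in - COD_out) / COD_in * 100
= (663.5 - 263.61) / 663.5 * 100
= 60.2698%

60.2698%


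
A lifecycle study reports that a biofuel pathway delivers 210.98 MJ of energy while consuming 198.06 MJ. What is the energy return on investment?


EROI = E_out / E_in
= 210.98 / 198.06
= 1.0652

1.0652


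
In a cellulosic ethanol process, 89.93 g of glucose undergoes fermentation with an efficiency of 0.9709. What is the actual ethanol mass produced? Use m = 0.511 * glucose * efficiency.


Actual ethanol: m = 0.511 * 89.93 * 0.9709
m = 44.6170 g

44.6170 g


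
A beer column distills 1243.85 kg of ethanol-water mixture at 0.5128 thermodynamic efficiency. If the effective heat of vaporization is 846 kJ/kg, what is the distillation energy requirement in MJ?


E = m * 846 / (eta * 1000)
= 1243.85 * 846 / (0.5128 * 1000)
= 2052.0614 MJ

2052.0614 MJ


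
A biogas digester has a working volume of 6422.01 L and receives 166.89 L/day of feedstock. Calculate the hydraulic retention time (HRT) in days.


HRT = V / Q
= 6422.01 / 166.89
= 38.4805 days

38.4805 days


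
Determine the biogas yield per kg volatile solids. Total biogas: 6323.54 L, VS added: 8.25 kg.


Y = V / VS
= 6323.54 / 8.25
= 766.4897 L/kg VS

766.4897 L/kg VS


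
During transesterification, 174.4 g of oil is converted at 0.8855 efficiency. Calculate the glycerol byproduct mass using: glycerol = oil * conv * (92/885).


glycerol = oil * conv * (92/885)
= 174.4 * 0.8855 * 92 / 885
= 16.0539 g

16.0539 g


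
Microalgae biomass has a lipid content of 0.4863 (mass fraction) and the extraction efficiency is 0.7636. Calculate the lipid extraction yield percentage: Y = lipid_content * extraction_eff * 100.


Y = lipid_content * extraction_eff * 100
= 0.4863 * 0.7636 * 100
= 37.1339%

37.1339%
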